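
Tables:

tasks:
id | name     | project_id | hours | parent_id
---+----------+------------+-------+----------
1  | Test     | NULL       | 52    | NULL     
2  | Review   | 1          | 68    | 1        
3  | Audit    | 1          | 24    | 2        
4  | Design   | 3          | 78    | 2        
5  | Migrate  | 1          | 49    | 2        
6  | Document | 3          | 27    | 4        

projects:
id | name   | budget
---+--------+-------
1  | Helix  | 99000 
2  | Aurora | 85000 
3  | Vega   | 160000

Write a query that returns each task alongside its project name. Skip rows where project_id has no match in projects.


INNER JOIN keeps only tasks rows whose project_id matches an id in projects. Walk through each task:
  - task 1 (Test): project_id=NULL, no match -> dropped
  - task 2 (Review): project_id=1 -> matches Helix
  - task 3 (Audit): project_id=1 -> matches Helix
  - task 4 (Design): project_id=3 -> matches Vega
  - task 5 (Migrate): project_id=1 -> matches Helix
  - task 6 (Document): project_id=3 -> matches Vega
So 1 of 6 rows is dropped.

SQL:
SELECT a.name, b.name AS project
FROM tasks a
INNER JOIN projects b ON a.project_id = b.id

Result:
name     | project
---------+--------
Review   | Helix  
Audit    | Helix  
Design   | Vega   
Migrate  | Helix  
Document | Vega   


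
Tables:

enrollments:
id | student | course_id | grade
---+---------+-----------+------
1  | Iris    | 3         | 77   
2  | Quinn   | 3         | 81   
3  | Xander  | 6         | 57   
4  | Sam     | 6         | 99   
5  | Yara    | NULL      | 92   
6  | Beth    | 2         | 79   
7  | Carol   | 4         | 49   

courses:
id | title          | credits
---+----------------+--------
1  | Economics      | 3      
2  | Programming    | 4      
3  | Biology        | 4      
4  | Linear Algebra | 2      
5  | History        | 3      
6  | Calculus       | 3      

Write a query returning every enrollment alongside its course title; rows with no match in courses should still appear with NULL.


LEFT JOIN keeps every row from enrollments (the left table); where course_id has no match in courses, the course columns become NULL. Walk through each enrollment:
  - enrollment 1 (Iris): course_id=3 -> matches Biology
  - enrollment 2 (Quinn): course_id=3 -> matches Biology
  - enrollment 3 (Xander): course_id=6 -> matches Calculus
  - enrollment 4 (Sam): course_id=6 -> matches Calculus
  - enrollment 5 (Yara): course_id=NULL, no match -> kept with NULL
  - enrollment 6 (Beth): course_id=2 -> matches Programming
  - enrollment 7 (Carol): course_id=4 -> matches Linear Algebra
All 7 rows appear; 1 has NULL course.

SQL:
SELECT a.student, b.title AS course
FROM enrollments a
LEFT JOIN courses b ON a.course_id = b.id

Result:
student | course        
--------+---------------
Iris    | Biology       
Quinn   | Biology       
Xander  | Calculus      
Sam     | Calculus      
Yara    | NULL          
Beth    | Programming   
Carol   | Linear Algebra


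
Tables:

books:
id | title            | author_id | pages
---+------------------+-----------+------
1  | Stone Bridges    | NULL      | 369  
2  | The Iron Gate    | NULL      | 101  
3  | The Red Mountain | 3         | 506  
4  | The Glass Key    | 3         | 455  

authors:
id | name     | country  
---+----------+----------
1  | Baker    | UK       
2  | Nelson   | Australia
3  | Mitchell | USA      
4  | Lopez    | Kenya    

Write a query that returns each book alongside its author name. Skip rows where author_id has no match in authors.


INNER JOIN keeps only books rows whose author_id matches an id in authors. Walk through each book:
  - book 1 (Stone Bridges): author_id=NULL, no match -> dropped
  - book 2 (The Iron Gate): author_id=NULL, no match -> dropped
  - book 3 (The Red Mountain): author_id=3 -> matches Mitchell
  - book 4 (The Glass Key): author_id=3 -> matches Mitchell
So 2 of 4 rows are dropped.

SQL:
SELECT a.title, b.name AS author
FROM books a
INNER JOIN authors b ON a.author_id = b.id

Result:
title            | author  
-----------------+---------
The Red Mountain | Mitchell
The Glass Key    | Mitchell


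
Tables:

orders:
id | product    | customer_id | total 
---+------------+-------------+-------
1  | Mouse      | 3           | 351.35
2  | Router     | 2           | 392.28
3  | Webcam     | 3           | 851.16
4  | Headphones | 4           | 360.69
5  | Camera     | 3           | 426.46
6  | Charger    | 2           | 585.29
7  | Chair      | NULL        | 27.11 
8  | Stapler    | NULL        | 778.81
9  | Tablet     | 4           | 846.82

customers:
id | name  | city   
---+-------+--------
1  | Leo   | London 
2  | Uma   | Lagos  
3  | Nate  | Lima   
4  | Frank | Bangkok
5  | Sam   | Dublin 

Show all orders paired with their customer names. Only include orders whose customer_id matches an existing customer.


INNER JOIN keeps only orders rows whose customer_id matches an id in customers. Walk through each order:
  - order 1 (Mouse): customer_id=3 -> matches Nate
  - order 2 (Router): customer_id=2 -> matches Uma
  - order 3 (Webcam): customer_id=3 -> matches Nate
  - order 4 (Headphones): customer_id=4 -> matches Frank
  - order 5 (Camera): customer_id=3 -> matches Nate
  - order 6 (Charger): customer_id=2 -> matches Uma
  - order 7 (Chair): customer_id=NULL, no match -> dropped
  - order 8 (Stapler): customer_id=NULL, no match -> dropped
  - order 9 (Tablet): customer_id=4 -> matches Frank
So 2 of 9 rows are dropped.

SQL:
SELECT a.product, b.name AS customer
FROM orders a
INNER JOIN customers b ON a.customer_id = b.id

Result:
product    | customer
-----------+---------
Mouse      | Nate    
Router     | Uma     
Webcam     | Nate    
Headphones | Frank   
Camera     | Nate    
Charger    | Uma     
Tablet     | Frank   


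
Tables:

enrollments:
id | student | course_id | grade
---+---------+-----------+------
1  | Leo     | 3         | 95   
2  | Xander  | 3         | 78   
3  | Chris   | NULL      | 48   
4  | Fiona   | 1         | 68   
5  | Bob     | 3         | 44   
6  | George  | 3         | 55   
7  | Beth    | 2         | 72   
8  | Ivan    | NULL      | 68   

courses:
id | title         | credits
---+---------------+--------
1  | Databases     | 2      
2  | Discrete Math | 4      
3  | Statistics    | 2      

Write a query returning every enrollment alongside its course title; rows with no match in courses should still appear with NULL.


LEFT JOIN keeps every row from enrollments (the left table); where course_id has no match in courses, the course columns become NULL. Walk through each enrollment:
  - enrollment 1 (Leo): course_id=3 -> matches Statistics
  - enrollment 2 (Xander): course_id=3 -> matches Statistics
  - enrollment 3 (Chris): course_id=NULL, no match -> kept with NULL
  - enrollment 4 (Fiona): course_id=1 -> matches Databases
  - enrollment 5 (Bob): course_id=3 -> matches Statistics
  - enrollment 6 (George): course_id=3 -> matches Statistics
  - enrollment 7 (Beth): course_id=2 -> matches Discrete Math
  - enrollment 8 (Ivan): course_id=NULL, no match -> kept with NULL
All 8 rows appear; 2 have NULL course.

SQL:
SELECT a.student, b.title AS course
FROM enrollments a
LEFT JOIN courses b ON a.course_id = b.id

Result:
student | course       
--------+--------------
Leo     | Statistics   
Xander  | Statistics   
Chris   | NULL         
Fiona   | Databases    
Bob     | Statistics   
George  | Statistics   
Beth    | Discrete Math
Ivan    | NULL         


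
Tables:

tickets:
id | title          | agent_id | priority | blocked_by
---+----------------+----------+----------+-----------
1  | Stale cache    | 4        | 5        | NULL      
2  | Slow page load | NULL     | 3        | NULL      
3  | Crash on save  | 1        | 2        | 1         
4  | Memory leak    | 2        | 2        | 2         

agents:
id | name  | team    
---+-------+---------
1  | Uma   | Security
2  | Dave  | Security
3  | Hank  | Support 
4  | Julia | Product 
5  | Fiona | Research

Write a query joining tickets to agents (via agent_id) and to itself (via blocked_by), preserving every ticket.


Two LEFT JOINs from the same base table tickets: one to agents via agent_id, one to tickets itself via blocked_by. Both are LEFT so every ticket is preserved.
Match against agents:
  - ticket 1 (Stale cache): agent_id=4 -> matches Julia
  - ticket 2 (Slow page load): agent_id=NULL, no match -> kept with NULL
  - ticket 3 (Crash on save): agent_id=1 -> matches Uma
  - ticket 4 (Memory leak): agent_id=2 -> matches Dave
Match against tickets (self):
  - ticket 1 (Stale cache): blocked_by=NULL -> NULL
  - ticket 2 (Slow page load): blocked_by=NULL -> NULL
  - ticket 3 (Crash on save): blocked_by=1 -> Stale cache
  - ticket 4 (Memory leak): blocked_by=2 -> Slow page load

SQL:
SELECT a.title, b.name AS agent, c.title AS blocked_by
FROM tickets a
LEFT JOIN agents b ON a.agent_id = b.id
LEFT JOIN tickets c ON a.blocked_by = c.id

Result:
title          | agent | blocked_by    
---------------+-------+---------------
Stale cache    | Julia | NULL          
Slow page load | NULL  | NULL          
Crash on save  | Uma   | Stale cache   
Memory leak    | Dave  | Slow page load


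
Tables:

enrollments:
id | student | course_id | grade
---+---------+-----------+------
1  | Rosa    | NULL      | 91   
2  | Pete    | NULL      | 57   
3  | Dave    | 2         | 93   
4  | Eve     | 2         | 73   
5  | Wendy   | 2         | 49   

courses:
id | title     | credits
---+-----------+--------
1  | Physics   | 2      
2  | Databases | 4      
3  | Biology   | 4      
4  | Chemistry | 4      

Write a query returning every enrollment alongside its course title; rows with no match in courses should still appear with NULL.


LEFT JOIN keeps every row from enrollments (the left table); where course_id has no match in courses, the course columns become NULL. Walk through each enrollment:
  - enrollment 1 (Rosa): course_id=NULL, no match -> kept with NULL
  - enrollment 2 (Pete): course_id=NULL, no match -> kept with NULL
  - enrollment 3 (Dave): course_id=2 -> matches Databases
  - enrollment 4 (Eve): course_id=2 -> matches Databases
  - enrollment 5 (Wendy): course_id=2 -> matches Databases
All 5 rows appear; 2 have NULL course.

SQL:
SELECT a.student, b.title AS course
FROM enrollments a
LEFT JOIN courses b ON a.course_id = b.id

Result:
student | course   
--------+----------
Rosa    | NULL     
Pete    | NULL     
Dave    | Databases
Eve     | Databases
Wendy   | Databases


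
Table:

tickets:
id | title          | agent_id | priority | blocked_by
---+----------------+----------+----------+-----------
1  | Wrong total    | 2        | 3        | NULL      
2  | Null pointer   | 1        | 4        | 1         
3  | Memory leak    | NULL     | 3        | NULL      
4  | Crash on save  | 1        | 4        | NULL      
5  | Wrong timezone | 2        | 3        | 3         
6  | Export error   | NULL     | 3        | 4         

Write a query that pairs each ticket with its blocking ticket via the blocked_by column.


This is a self-join: tickets is joined to a second copy of itself, matching each row's blocked_by to another row's id. Use LEFT JOIN so rows with blocked_by=NULL are kept.
  - ticket 1 (Wrong total): blocked_by=NULL -> NULL
  - ticket 2 (Null pointer): blocked_by=1 -> Wrong total
  - ticket 3 (Memory leak): blocked_by=NULL -> NULL
  - ticket 4 (Crash on save): blocked_by=NULL -> NULL
  - ticket 5 (Wrong timezone): blocked_by=3 -> Memory leak
  - ticket 6 (Export error): blocked_by=4 -> Crash on save

SQL:
SELECT a.title AS item, b.title AS blocked_by
FROM tickets a
LEFT JOIN tickets b ON a.blocked_by = b.id

Result:
item           | blocked_by   
---------------+--------------
Wrong total    | NULL         
Null pointer   | Wrong total  
Memory leak    | NULL         
Crash on save  | NULL         
Wrong timezone | Memory leak  
Export error   | Crash on save


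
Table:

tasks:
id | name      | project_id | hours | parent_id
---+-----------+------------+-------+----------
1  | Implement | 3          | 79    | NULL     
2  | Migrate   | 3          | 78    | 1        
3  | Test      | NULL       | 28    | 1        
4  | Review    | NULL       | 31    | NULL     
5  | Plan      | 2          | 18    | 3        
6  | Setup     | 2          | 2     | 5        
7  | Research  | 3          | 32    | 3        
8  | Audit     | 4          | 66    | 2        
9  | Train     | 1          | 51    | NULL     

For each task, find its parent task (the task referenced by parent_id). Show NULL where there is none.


This is a self-join: tasks is joined to a second copy of itself, matching each row's parent_id to another row's id. Use LEFT JOIN so rows with parent_id=NULL are kept.
  - task 1 (Implement): parent_id=NULL -> NULL
  - task 2 (Migrate): parent_id=1 -> Implement
  - task 3 (Test): parent_id=1 -> Implement
  - task 4 (Review): parent_id=NULL -> NULL
  - task 5 (Plan): parent_id=3 -> Test
  - task 6 (Setup): parent_id=5 -> Plan
  - task 7 (Research): parent_id=3 -> Test
  - task 8 (Audit): parent_id=2 -> Migrate
  - task 9 (Train): parent_id=NULL -> NULL

SQL:
SELECT a.name AS item, b.name AS parent
FROM tasks a
LEFT JOIN tasks b ON a.parent_id = b.id

Result:
item      | parent   
----------+----------
Implement | NULL     
Migrate   | Implement
Test      | Implement
Review    | NULL     
Plan      | Test     
Setup     | Plan     
Research  | Test     
Audit     | Migrate  
Train     | NULL     


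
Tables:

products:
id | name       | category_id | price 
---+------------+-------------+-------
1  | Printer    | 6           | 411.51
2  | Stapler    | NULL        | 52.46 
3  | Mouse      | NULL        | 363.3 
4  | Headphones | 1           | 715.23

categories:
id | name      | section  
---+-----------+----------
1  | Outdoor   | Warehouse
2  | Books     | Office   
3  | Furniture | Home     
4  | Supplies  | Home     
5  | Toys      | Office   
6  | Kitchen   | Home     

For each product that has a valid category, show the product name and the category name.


INNER JOIN keeps only products rows whose category_id matches an id in categories. Walk through each product:
  - product 1 (Printer): category_id=6 -> matches Kitchen
  - product 2 (Stapler): category_id=NULL, no match -> dropped
  - product 3 (Mouse): category_id=NULL, no match -> dropped
  - product 4 (Headphones): category_id=1 -> matches Outdoor
So 2 of 4 rows are dropped.

SQL:
SELECT a.name, b.name AS category
FROM products a
INNER JOIN categories b ON a.category_id = b.id

Result:
name       | category
-----------+---------
Printer    | Kitchen 
Headphones | Outdoor 


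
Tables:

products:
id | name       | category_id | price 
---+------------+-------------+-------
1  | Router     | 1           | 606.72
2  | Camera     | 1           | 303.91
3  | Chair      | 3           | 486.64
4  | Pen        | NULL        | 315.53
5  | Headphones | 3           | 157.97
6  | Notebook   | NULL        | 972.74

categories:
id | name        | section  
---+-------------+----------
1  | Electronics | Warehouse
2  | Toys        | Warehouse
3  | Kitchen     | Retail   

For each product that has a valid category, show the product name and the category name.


INNER JOIN keeps only products rows whose category_id matches an id in categories. Walk through each product:
  - product 1 (Router): category_id=1 -> matches Electronics
  - product 2 (Camera): category_id=1 -> matches Electronics
  - product 3 (Chair): category_id=3 -> matches Kitchen
  - product 4 (Pen): category_id=NULL, no match -> dropped
  - product 5 (Headphones): category_id=3 -> matches Kitchen
  - product 6 (Notebook): category_id=NULL, no match -> dropped
So 2 of 6 rows are dropped.

SQL:
SELECT a.name, b.name AS category
FROM products a
INNER JOIN categories b ON a.category_id = b.id

Result:
name       | category   
-----------+------------
Router     | Electronics
Camera     | Electronics
Chair      | Kitchen    
Headphones | Kitchen    


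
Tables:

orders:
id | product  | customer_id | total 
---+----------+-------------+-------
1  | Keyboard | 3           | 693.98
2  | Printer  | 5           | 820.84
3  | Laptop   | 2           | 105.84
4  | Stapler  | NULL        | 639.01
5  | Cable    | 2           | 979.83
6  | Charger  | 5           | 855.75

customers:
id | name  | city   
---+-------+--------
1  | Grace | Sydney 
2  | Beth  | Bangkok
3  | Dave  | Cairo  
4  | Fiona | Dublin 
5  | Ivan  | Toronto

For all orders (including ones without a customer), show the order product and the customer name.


LEFT JOIN keeps every row from orders (the left table); where customer_id has no match in customers, the customer columns become NULL. Walk through each order:
  - order 1 (Keyboard): customer_id=3 -> matches Dave
  - order 2 (Printer): customer_id=5 -> matches Ivan
  - order 3 (Laptop): customer_id=2 -> matches Beth
  - order 4 (Stapler): customer_id=NULL, no match -> kept with NULL
  - order 5 (Cable): customer_id=2 -> matches Beth
  - order 6 (Charger): customer_id=5 -> matches Ivan
All 6 rows appear; 1 has NULL customer.

SQL:
SELECT a.product, b.name AS customer
FROM orders a
LEFT JOIN customers b ON a.customer_id = b.id

Result:
product  | customer
---------+---------
Keyboard | Dave    
Printer  | Ivan    
Laptop   | Beth    
Stapler  | NULL    
Cable    | Beth    
Charger  | Ivan    


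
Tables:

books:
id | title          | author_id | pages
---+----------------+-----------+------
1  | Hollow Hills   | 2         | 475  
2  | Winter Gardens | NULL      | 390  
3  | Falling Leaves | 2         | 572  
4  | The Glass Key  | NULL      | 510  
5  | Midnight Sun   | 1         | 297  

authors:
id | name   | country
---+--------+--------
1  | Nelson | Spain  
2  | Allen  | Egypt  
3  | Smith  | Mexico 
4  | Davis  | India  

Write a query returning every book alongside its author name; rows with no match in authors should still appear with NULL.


LEFT JOIN keeps every row from books (the left table); where author_id has no match in authors, the author columns become NULL. Walk through each book:
  - book 1 (Hollow Hills): author_id=2 -> matches Allen
  - book 2 (Winter Gardens): author_id=NULL, no match -> kept with NULL
  - book 3 (Falling Leaves): author_id=2 -> matches Allen
  - book 4 (The Glass Key): author_id=NULL, no match -> kept with NULL
  - book 5 (Midnight Sun): author_id=1 -> matches Nelson
All 5 rows appear; 2 have NULL author.

SQL:
SELECT a.title, b.name AS author
FROM books a
LEFT JOIN authors b ON a.author_id = b.id

Result:
title          | author
---------------+-------
Hollow Hills   | Allen 
Winter Gardens | NULL  
Falling Leaves | Allen 
The Glass Key  | NULL  
Midnight Sun   | Nelson


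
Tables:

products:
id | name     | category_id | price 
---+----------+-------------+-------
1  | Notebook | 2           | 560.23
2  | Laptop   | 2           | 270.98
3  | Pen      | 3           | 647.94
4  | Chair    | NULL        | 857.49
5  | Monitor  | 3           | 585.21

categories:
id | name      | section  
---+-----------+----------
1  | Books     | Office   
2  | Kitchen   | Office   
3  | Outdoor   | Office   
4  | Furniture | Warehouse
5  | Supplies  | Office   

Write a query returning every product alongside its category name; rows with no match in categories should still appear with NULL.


LEFT JOIN keeps every row from products (the left table); where category_id has no match in categories, the category columns become NULL. Walk through each product:
  - product 1 (Notebook): category_id=2 -> matches Kitchen
  - product 2 (Laptop): category_id=2 -> matches Kitchen
  - product 3 (Pen): category_id=3 -> matches Outdoor
  - product 4 (Chair): category_id=NULL, no match -> kept with NULL
  - product 5 (Monitor): category_id=3 -> matches Outdoor
All 5 rows appear; 1 has NULL category.

SQL:
SELECT a.name, b.name AS category
FROM products a
LEFT JOIN categories b ON a.category_id = b.id

Result:
name     | category
---------+---------
Notebook | Kitchen 
Laptop   | Kitchen 
Pen      | Outdoor 
Chair    | NULL    
Monitor  | Outdoor 


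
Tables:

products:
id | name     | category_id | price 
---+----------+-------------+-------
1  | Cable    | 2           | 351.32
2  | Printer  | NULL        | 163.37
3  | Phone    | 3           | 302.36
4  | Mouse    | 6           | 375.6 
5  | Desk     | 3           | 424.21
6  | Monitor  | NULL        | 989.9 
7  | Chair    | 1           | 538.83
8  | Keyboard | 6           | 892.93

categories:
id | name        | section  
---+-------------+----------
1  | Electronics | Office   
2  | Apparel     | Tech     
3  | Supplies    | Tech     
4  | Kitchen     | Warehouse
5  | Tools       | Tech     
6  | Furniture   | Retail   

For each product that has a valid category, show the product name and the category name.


INNER JOIN keeps only products rows whose category_id matches an id in categories. Walk through each product:
  - product 1 (Cable): category_id=2 -> matches Apparel
  - product 2 (Printer): category_id=NULL, no match -> dropped
  - product 3 (Phone): category_id=3 -> matches Supplies
  - product 4 (Mouse): category_id=6 -> matches Furniture
  - product 5 (Desk): category_id=3 -> matches Supplies
  - product 6 (Monitor): category_id=NULL, no match -> dropped
  - product 7 (Chair): category_id=1 -> matches Electronics
  - product 8 (Keyboard): category_id=6 -> matches Furniture
So 2 of 8 rows are dropped.

SQL:
SELECT a.name, b.name AS category
FROM products a
INNER JOIN categories b ON a.category_id = b.id

Result:
name     | category   
---------+------------
Cable    | Apparel    
Phone    | Supplies   
Mouse    | Furniture  
Desk     | Supplies   
Chair    | Electronics
Keyboard | Furniture  


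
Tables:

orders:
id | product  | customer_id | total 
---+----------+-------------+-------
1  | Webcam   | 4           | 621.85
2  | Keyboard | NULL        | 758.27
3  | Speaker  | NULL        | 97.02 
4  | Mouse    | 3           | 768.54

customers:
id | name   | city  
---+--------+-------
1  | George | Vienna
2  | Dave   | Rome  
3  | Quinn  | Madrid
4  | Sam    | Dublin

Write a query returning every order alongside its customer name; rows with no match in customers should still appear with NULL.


LEFT JOIN keeps every row from orders (the left table); where customer_id has no match in customers, the customer columns become NULL. Walk through each order:
  - order 1 (Webcam): customer_id=4 -> matches Sam
  - order 2 (Keyboard): customer_id=NULL, no match -> kept with NULL
  - order 3 (Speaker): customer_id=NULL, no match -> kept with NULL
  - order 4 (Mouse): customer_id=3 -> matches Quinn
All 4 rows appear; 2 have NULL customer.

SQL:
SELECT a.product, b.name AS customer
FROM orders a
LEFT JOIN customers b ON a.customer_id = b.id

Result:
product  | customer
---------+---------
Webcam   | Sam     
Keyboard | NULL    
Speaker  | NULL    
Mouse    | Quinn   


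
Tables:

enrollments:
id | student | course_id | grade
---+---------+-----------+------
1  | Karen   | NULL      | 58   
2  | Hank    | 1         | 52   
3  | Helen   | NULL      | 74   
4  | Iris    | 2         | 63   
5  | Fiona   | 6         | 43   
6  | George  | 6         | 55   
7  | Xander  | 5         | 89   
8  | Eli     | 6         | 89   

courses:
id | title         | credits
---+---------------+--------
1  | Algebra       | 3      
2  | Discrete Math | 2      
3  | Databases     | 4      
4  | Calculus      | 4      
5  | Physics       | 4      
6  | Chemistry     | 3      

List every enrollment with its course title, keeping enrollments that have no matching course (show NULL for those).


LEFT JOIN keeps every row from enrollments (the left table); where course_id has no match in courses, the course columns become NULL. Walk through each enrollment:
  - enrollment 1 (Karen): course_id=NULL, no match -> kept with NULL
  - enrollment 2 (Hank): course_id=1 -> matches Algebra
  - enrollment 3 (Helen): course_id=NULL, no match -> kept with NULL
  - enrollment 4 (Iris): course_id=2 -> matches Discrete Math
  - enrollment 5 (Fiona): course_id=6 -> matches Chemistry
  - enrollment 6 (George): course_id=6 -> matches Chemistry
  - enrollment 7 (Xander): course_id=5 -> matches Physics
  - enrollment 8 (Eli): course_id=6 -> matches Chemistry
All 8 rows appear; 2 have NULL course.

SQL:
SELECT a.student, b.title AS course
FROM enrollments a
LEFT JOIN courses b ON a.course_id = b.id

Result:
student | course       
--------+--------------
Karen   | NULL         
Hank    | Algebra      
Helen   | NULL         
Iris    | Discrete Math
Fiona   | Chemistry    
George  | Chemistry    
Xander  | Physics      
Eli     | Chemistry    


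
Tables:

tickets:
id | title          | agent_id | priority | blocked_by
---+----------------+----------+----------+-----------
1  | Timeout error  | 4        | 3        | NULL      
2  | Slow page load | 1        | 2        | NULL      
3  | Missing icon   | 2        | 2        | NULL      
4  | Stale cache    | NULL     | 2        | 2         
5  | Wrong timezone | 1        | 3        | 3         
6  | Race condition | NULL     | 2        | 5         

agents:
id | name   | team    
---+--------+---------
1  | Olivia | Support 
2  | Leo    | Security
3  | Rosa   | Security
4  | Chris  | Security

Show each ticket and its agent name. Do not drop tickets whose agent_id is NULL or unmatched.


LEFT JOIN keeps every row from tickets (the left table); where agent_id has no match in agents, the agent columns become NULL. Walk through each ticket:
  - ticket 1 (Timeout error): agent_id=4 -> matches Chris
  - ticket 2 (Slow page load): agent_id=1 -> matches Olivia
  - ticket 3 (Missing icon): agent_id=2 -> matches Leo
  - ticket 4 (Stale cache): agent_id=NULL, no match -> kept with NULL
  - ticket 5 (Wrong timezone): agent_id=1 -> matches Olivia
  - ticket 6 (Race condition): agent_id=NULL, no match -> kept with NULL
All 6 rows appear; 2 have NULL agent.

SQL:
SELECT a.title, b.name AS agent
FROM tickets a
LEFT JOIN agents b ON a.agent_id = b.id

Result:
title          | agent 
---------------+-------
Timeout error  | Chris 
Slow page load | Olivia
Missing icon   | Leo   
Stale cache    | NULL  
Wrong timezone | Olivia
Race condition | NULL  


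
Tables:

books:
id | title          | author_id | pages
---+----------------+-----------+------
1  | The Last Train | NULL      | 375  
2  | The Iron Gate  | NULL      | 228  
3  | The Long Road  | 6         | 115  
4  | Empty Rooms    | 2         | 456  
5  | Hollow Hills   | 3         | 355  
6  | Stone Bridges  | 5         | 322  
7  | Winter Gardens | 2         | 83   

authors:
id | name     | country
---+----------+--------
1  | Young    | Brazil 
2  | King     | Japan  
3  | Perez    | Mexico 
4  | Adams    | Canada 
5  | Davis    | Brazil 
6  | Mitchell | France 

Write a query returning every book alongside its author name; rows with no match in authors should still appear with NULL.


LEFT JOIN keeps every row from books (the left table); where author_id has no match in authors, the author columns become NULL. Walk through each book:
  - book 1 (The Last Train): author_id=NULL, no match -> kept with NULL
  - book 2 (The Iron Gate): author_id=NULL, no match -> kept with NULL
  - book 3 (The Long Road): author_id=6 -> matches Mitchell
  - book 4 (Empty Rooms): author_id=2 -> matches King
  - book 5 (Hollow Hills): author_id=3 -> matches Perez
  - book 6 (Stone Bridges): author_id=5 -> matches Davis
  - book 7 (Winter Gardens): author_id=2 -> matches King
All 7 rows appear; 2 have NULL author.

SQL:
SELECT a.title, b.name AS author
FROM books a
LEFT JOIN authors b ON a.author_id = b.id

Result:
title          | author  
---------------+---------
The Last Train | NULL    
The Iron Gate  | NULL    
The Long Road  | Mitchell
Empty Rooms    | King    
Hollow Hills   | Perez   
Stone Bridges  | Davis   
Winter Gardens | King    


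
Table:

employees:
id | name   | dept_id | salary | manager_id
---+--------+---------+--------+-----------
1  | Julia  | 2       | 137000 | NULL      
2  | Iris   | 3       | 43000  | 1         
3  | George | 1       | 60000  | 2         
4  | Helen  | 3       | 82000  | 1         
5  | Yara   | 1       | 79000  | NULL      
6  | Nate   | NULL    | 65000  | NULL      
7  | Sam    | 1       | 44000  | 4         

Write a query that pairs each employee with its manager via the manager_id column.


This is a self-join: employees is joined to a second copy of itself, matching each row's manager_id to another row's id. Use LEFT JOIN so rows with manager_id=NULL are kept.
  - employee 1 (Julia): manager_id=NULL -> NULL
  - employee 2 (Iris): manager_id=1 -> Julia
  - employee 3 (George): manager_id=2 -> Iris
  - employee 4 (Helen): manager_id=1 -> Julia
  - employee 5 (Yara): manager_id=NULL -> NULL
  - employee 6 (Nate): manager_id=NULL -> NULL
  - employee 7 (Sam): manager_id=4 -> Helen

SQL:
SELECT a.name AS item, b.name AS manager
FROM employees a
LEFT JOIN employees b ON a.manager_id = b.id

Result:
item   | manager
-------+--------
Julia  | NULL   
Iris   | Julia  
George | Iris   
Helen  | Julia  
Yara   | NULL   
Nate   | NULL   
Sam    | Helen  


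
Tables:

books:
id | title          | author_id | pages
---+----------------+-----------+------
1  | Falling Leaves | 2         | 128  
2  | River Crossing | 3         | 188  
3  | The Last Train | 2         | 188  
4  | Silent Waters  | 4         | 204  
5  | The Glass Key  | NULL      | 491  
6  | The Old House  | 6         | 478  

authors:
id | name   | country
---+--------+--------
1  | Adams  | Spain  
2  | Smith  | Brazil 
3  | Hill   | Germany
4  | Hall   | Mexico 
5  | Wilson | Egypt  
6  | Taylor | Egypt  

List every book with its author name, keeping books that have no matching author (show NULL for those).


LEFT JOIN keeps every row from books (the left table); where author_id has no match in authors, the author columns become NULL. Walk through each book:
  - book 1 (Falling Leaves): author_id=2 -> matches Smith
  - book 2 (River Crossing): author_id=3 -> matches Hill
  - book 3 (The Last Train): author_id=2 -> matches Smith
  - book 4 (Silent Waters): author_id=4 -> matches Hall
  - book 5 (The Glass Key): author_id=NULL, no match -> kept with NULL
  - book 6 (The Old House): author_id=6 -> matches Taylor
All 6 rows appear; 1 has NULL author.

SQL:
SELECT a.title, b.name AS author
FROM books a
LEFT JOIN authors b ON a.author_id = b.id

Result:
title          | author
---------------+-------
Falling Leaves | Smith 
River Crossing | Hill  
The Last Train | Smith 
Silent Waters  | Hall  
The Glass Key  | NULL  
The Old House  | Taylor


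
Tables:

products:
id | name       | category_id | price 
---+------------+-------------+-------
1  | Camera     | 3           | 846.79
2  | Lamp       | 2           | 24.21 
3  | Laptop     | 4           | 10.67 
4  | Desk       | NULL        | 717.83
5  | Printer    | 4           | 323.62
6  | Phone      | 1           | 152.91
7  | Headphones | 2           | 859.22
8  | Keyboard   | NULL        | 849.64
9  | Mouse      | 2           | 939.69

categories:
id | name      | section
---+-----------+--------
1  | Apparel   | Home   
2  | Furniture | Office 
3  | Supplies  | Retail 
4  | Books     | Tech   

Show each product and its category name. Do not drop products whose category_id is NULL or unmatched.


LEFT JOIN keeps every row from products (the left table); where category_id has no match in categories, the category columns become NULL. Walk through each product:
  - product 1 (Camera): category_id=3 -> matches Supplies
  - product 2 (Lamp): category_id=2 -> matches Furniture
  - product 3 (Laptop): category_id=4 -> matches Books
  - product 4 (Desk): category_id=NULL, no match -> kept with NULL
  - product 5 (Printer): category_id=4 -> matches Books
  - product 6 (Phone): category_id=1 -> matches Apparel
  - product 7 (Headphones): category_id=2 -> matches Furniture
  - product 8 (Keyboard): category_id=NULL, no match -> kept with NULL
  - product 9 (Mouse): category_id=2 -> matches Furniture
All 9 rows appear; 2 have NULL category.

SQL:
SELECT a.name, b.name AS category
FROM products a
LEFT JOIN categories b ON a.category_id = b.id

Result:
name       | category 
-----------+----------
Camera     | Supplies 
Lamp       | Furniture
Laptop     | Books    
Desk       | NULL     
Printer    | Books    
Phone      | Apparel  
Headphones | Furniture
Keyboard   | NULL     
Mouse      | Furniture


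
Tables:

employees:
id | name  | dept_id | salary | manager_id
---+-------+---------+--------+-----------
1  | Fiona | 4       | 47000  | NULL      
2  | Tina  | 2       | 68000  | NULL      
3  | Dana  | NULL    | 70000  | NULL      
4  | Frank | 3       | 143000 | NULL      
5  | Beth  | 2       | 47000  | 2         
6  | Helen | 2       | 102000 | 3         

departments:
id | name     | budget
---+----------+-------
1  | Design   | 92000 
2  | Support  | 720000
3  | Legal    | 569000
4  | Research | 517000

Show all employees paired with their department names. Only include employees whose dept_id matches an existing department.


INNER JOIN keeps only employees rows whose dept_id matches an id in departments. Walk through each employee:
  - employee 1 (Fiona): dept_id=4 -> matches Research
  - employee 2 (Tina): dept_id=2 -> matches Support
  - employee 3 (Dana): dept_id=NULL, no match -> dropped
  - employee 4 (Frank): dept_id=3 -> matches Legal
  - employee 5 (Beth): dept_id=2 -> matches Support
  - employee 6 (Helen): dept_id=2 -> matches Support
So 1 of 6 rows is dropped.

SQL:
SELECT a.name, b.name AS department
FROM employees a
INNER JOIN departments b ON a.dept_id = b.id

Result:
name  | department
------+-----------
Fiona | Research  
Tina  | Support   
Frank | Legal     
Beth  | Support   
Helen | Support   


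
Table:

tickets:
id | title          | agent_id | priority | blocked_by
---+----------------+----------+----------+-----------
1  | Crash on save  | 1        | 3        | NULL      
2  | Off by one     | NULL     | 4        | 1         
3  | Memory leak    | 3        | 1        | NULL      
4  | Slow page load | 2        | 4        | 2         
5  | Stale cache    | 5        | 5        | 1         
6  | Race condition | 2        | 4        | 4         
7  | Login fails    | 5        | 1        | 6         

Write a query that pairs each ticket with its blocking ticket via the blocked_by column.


This is a self-join: tickets is joined to a second copy of itself, matching each row's blocked_by to another row's id. Use LEFT JOIN so rows with blocked_by=NULL are kept.
  - ticket 1 (Crash on save): blocked_by=NULL -> NULL
  - ticket 2 (Off by one): blocked_by=1 -> Crash on save
  - ticket 3 (Memory leak): blocked_by=NULL -> NULL
  - ticket 4 (Slow page load): blocked_by=2 -> Off by one
  - ticket 5 (Stale cache): blocked_by=1 -> Crash on save
  - ticket 6 (Race condition): blocked_by=4 -> Slow page load
  - ticket 7 (Login fails): blocked_by=6 -> Race condition

SQL:
SELECT a.title AS item, b.title AS blocked_by
FROM tickets a
LEFT JOIN tickets b ON a.blocked_by = b.id

Result:
item           | blocked_by    
---------------+---------------
Crash on save  | NULL          
Off by one     | Crash on save 
Memory leak    | NULL          
Slow page load | Off by one    
Stale cache    | Crash on save 
Race condition | Slow page load
Login fails    | Race condition


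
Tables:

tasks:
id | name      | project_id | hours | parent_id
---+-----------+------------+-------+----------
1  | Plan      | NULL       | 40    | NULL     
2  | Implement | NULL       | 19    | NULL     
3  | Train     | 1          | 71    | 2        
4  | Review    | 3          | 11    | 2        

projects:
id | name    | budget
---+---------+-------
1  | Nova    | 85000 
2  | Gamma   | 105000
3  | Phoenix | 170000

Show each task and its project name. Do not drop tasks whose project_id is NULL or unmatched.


LEFT JOIN keeps every row from tasks (the left table); where project_id has no match in projects, the project columns become NULL. Walk through each task:
  - task 1 (Plan): project_id=NULL, no match -> kept with NULL
  - task 2 (Implement): project_id=NULL, no match -> kept with NULL
  - task 3 (Train): project_id=1 -> matches Nova
  - task 4 (Review): project_id=3 -> matches Phoenix
All 4 rows appear; 2 have NULL project.

SQL:
SELECT a.name, b.name AS project
FROM tasks a
LEFT JOIN projects b ON a.project_id = b.id

Result:
name      | project
----------+--------
Plan      | NULL   
Implement | NULL   
Train     | Nova   
Review    | Phoenix


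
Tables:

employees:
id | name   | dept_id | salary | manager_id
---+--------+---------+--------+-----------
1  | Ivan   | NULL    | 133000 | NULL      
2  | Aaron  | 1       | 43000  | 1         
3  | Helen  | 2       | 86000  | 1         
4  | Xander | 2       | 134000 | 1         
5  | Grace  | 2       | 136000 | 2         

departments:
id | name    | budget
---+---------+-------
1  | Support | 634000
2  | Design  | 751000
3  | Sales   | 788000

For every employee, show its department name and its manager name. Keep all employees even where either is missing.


Two LEFT JOINs from the same base table employees: one to departments via dept_id, one to employees itself via manager_id. Both are LEFT so every employee is preserved.
Match against departments:
  - employee 1 (Ivan): dept_id=NULL, no match -> kept with NULL
  - employee 2 (Aaron): dept_id=1 -> matches Support
  - employee 3 (Helen): dept_id=2 -> matches Design
  - employee 4 (Xander): dept_id=2 -> matches Design
  - employee 5 (Grace): dept_id=2 -> matches Design
Match against employees (self):
  - employee 1 (Ivan): manager_id=NULL -> NULL
  - employee 2 (Aaron): manager_id=1 -> Ivan
  - employee 3 (Helen): manager_id=1 -> Ivan
  - employee 4 (Xander): manager_id=1 -> Ivan
  - employee 5 (Grace): manager_id=2 -> Aaron

SQL:
SELECT a.name, b.name AS department, c.name AS manager
FROM employees a
LEFT JOIN departments b ON a.dept_id = b.id
LEFT JOIN employees c ON a.manager_id = c.id

Result:
name   | department | manager
-------+------------+--------
Ivan   | NULL       | NULL   
Aaron  | Support    | Ivan   
Helen  | Design     | Ivan   
Xander | Design     | Ivan   
Grace  | Design     | Aaron  


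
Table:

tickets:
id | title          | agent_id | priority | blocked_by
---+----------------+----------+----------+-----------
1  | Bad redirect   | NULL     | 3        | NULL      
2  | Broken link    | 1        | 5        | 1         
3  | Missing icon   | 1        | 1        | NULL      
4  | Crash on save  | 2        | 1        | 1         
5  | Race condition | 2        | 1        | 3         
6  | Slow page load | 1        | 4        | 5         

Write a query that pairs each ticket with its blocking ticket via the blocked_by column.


This is a self-join: tickets is joined to a second copy of itself, matching each row's blocked_by to another row's id. Use LEFT JOIN so rows with blocked_by=NULL are kept.
  - ticket 1 (Bad redirect): blocked_by=NULL -> NULL
  - ticket 2 (Broken link): blocked_by=1 -> Bad redirect
  - ticket 3 (Missing icon): blocked_by=NULL -> NULL
  - ticket 4 (Crash on save): blocked_by=1 -> Bad redirect
  - ticket 5 (Race condition): blocked_by=3 -> Missing icon
  - ticket 6 (Slow page load): blocked_by=5 -> Race condition

SQL:
SELECT a.title AS item, b.title AS blocked_by
FROM tickets a
LEFT JOIN tickets b ON a.blocked_by = b.id

Result:
item           | blocked_by    
---------------+---------------
Bad redirect   | NULL          
Broken link    | Bad redirect  
Missing icon   | NULL          
Crash on save  | Bad redirect  
Race condition | Missing icon  
Slow page load | Race condition


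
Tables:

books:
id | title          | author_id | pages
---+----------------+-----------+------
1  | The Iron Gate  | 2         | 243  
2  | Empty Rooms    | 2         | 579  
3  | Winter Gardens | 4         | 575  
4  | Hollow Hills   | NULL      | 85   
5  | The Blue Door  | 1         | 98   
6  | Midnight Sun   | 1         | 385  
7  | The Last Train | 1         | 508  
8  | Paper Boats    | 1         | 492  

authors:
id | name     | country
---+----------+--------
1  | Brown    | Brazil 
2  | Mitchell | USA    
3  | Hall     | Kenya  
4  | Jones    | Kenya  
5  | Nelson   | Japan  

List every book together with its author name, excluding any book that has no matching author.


INNER JOIN keeps only books rows whose author_id matches an id in authors. Walk through each book:
  - book 1 (The Iron Gate): author_id=2 -> matches Mitchell
  - book 2 (Empty Rooms): author_id=2 -> matches Mitchell
  - book 3 (Winter Gardens): author_id=4 -> matches Jones
  - book 4 (Hollow Hills): author_id=NULL, no match -> dropped
  - book 5 (The Blue Door): author_id=1 -> matches Brown
  - book 6 (Midnight Sun): author_id=1 -> matches Brown
  - book 7 (The Last Train): author_id=1 -> matches Brown
  - book 8 (Paper Boats): author_id=1 -> matches Brown
So 1 of 8 rows is dropped.

SQL:
SELECT a.title, b.name AS author
FROM books a
INNER JOIN authors b ON a.author_id = b.id

Result:
title          | author  
---------------+---------
The Iron Gate  | Mitchell
Empty Rooms    | Mitchell
Winter Gardens | Jones   
The Blue Door  | Brown   
Midnight Sun   | Brown   
The Last Train | Brown   
Paper Boats    | Brown   
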